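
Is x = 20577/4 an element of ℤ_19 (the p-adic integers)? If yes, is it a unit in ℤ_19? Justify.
x ∈ ℤ_19 but not a unit; v_19(x) = 3 > 0

ℤ_19 = {x ∈ ℚ_19 : v_19(x) ≥ 0} and ℤ_19^× = {x ∈ ℤ_19 : v_19(x) = 0}. Here v_19(20577/4) = v_19(num) − v_19(den) = 3; compare against these criteria.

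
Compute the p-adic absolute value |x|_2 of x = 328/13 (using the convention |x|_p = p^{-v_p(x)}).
|328/13|_2 = 1/8

Step 1 — compute v_2(x) by factoring powers of 2 out of the numerator and denominator: v_2(328/13) = 3. Step 2 — apply |x|_p = p^{-v_p(x)} = 2^{-3} = 1/8.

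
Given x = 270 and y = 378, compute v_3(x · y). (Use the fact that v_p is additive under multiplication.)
v_3(102060) = 6

v_p(x) = 3 (factor: 270 = 3^3 · 10); v_p(y) = 3 (factor: 378 = 3^3 · 14). Additivity: v_p(xy) = v_p(x) + v_p(y) = 3 + 3 = 6. (Direct check: xy = 102060 = 3^6 · (140).)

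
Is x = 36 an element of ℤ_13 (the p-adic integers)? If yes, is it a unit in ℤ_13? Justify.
x ∈ ℤ_13^× (unit); v_13(x) = 0

ℤ_13 = {x ∈ ℚ_13 : v_13(x) ≥ 0} and ℤ_13^× = {x ∈ ℤ_13 : v_13(x) = 0}. Here v_13(36) = v_13(num) − v_13(den) = 0; compare against these criteria.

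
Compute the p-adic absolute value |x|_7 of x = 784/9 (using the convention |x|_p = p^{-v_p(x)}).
|784/9|_7 = 1/49

Step 1 — compute v_7(x) by factoring powers of 7 out of the numerator and denominator: v_7(784/9) = 2. Step 2 — apply |x|_p = p^{-v_p(x)} = 7^{-2} = 1/49.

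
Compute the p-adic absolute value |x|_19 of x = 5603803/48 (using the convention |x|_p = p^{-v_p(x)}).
|5603803/48|_19 = 1/130321

Step 1 — compute v_19(x) by factoring powers of 19 out of the numerator and denominator: v_19(5603803/48) = 4. Step 2 — apply |x|_p = p^{-v_p(x)} = 19^{-4} = 1/130321.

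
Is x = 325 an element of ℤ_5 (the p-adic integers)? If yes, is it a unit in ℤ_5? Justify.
x ∈ ℤ_5 but not a unit; v_5(x) = 2 > 0

ℤ_5 = {x ∈ ℚ_5 : v_5(x) ≥ 0} and ℤ_5^× = {x ∈ ℤ_5 : v_5(x) = 0}. Here v_5(325) = v_5(num) − v_5(den) = 2; compare against these criteria.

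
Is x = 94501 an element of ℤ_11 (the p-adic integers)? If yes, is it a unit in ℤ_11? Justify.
x ∈ ℤ_11 but not a unit; v_11(x) = 3 > 0

ℤ_11 = {x ∈ ℚ_11 : v_11(x) ≥ 0} and ℤ_11^× = {x ∈ ℤ_11 : v_11(x) = 0}. Here v_11(94501) = v_11(num) − v_11(den) = 3; compare against these criteria.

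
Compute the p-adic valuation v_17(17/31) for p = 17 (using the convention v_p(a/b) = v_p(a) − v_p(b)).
v_17(17/31) = 1

Factor powers of 17 from the numerator and denominator of the reduced fraction: 17 = 17^1 · 1 and 31 = 17^0 · 31. Apply v_p(a/b) = v_p(a) − v_p(b): v_17(17/31) = 1 − 0 = 1.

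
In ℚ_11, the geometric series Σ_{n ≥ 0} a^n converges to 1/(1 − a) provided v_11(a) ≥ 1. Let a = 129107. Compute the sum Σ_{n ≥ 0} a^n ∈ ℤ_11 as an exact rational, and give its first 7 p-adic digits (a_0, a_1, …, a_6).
Σ a^n = 1/(1 − a) = -1/129106;  first 7 digits = (1, 0, 0, 9, 8, 0, 4)

v_11(a) = 3 ≥ 1, so the series converges in ℤ_11 to 1/(1 − a) = 1/(1 − 129107) = -1/129106. Expand this rational in ℤ_11: compute digits iteratively via d_i = x_i mod 11, x_{i+1} = (x_i − d_i)/11. The first 7 digits are (1, 0, 0, 9, 8, 0, 4).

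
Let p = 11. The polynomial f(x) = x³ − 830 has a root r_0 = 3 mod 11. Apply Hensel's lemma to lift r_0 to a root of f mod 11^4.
r_3 = 6867 (mod 14641)

Hensel: r_{i+1} = r_i − f(r_i)/f′(r_i) mod 11^{i+2}, where f′(x) = 3x². Iterate:
  r_0 = 3 (mod 11)
  r_1 = 91 (mod 121)
  r_2 = 212 (mod 1331)
  r_3 = 6867 (mod 14641)
Final: r = 6867 with f(r) ≡ 0 mod 11^4.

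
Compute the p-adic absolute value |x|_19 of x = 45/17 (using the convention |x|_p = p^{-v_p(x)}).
|45/17|_19 = 1

Step 1 — compute v_19(x) by factoring powers of 19 out of the numerator and denominator: v_19(45/17) = 0. Step 2 — apply |x|_p = p^{-v_p(x)} = 19^{0} = 1.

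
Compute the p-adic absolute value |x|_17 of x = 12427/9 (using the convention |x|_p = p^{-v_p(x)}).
|12427/9|_17 = 1/289

Step 1 — compute v_17(x) by factoring powers of 17 out of the numerator and denominator: v_17(12427/9) = 2. Step 2 — apply |x|_p = p^{-v_p(x)} = 17^{-2} = 1/289.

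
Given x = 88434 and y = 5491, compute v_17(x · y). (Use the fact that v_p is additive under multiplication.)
v_17(485591094) = 5

v_p(x) = 3 (factor: 88434 = 17^3 · 18); v_p(y) = 2 (factor: 5491 = 17^2 · 19). Additivity: v_p(xy) = v_p(x) + v_p(y) = 3 + 2 = 5. (Direct check: xy = 485591094 = 17^5 · (342).)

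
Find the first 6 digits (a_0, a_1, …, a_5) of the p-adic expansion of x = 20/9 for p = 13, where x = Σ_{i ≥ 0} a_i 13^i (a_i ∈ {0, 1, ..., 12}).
(a_0, …, a_5) = (8, 1, 10, 5, 1, 10)

v_13(20/9) = 0 (numerator and denominator both coprime to 13), so x ∈ ℤ_13^×. Compute digits iteratively via a_i = x_i mod 13, x_{i+1} = (x_i − a_i)/13, with x_0 = x:
  x_0 = 20/9;  a_0 = 8;  x_1 = (x_0 − 8)/13 = -4/9
  x_1 = -4/9;  a_1 = 1;  x_2 = (x_1 − 1)/13 = -1/9
  x_2 = -1/9;  a_2 = 10;  x_3 = (x_2 − 10)/13 = -7/9
  x_3 = -7/9;  a_3 = 5;  x_4 = (x_3 − 5)/13 = -4/9
  x_4 = -4/9;  a_4 = 1;  x_5 = (x_4 − 1)/13 = -1/9
  x_5 = -1/9;  a_5 = 10;  x_6 = (x_5 − 10)/13 = -7/9
Digits: (8, 1, 10, 5, 1, 10).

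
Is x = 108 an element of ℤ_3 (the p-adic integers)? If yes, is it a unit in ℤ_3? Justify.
x ∈ ℤ_3 but not a unit; v_3(x) = 3 > 0

ℤ_3 = {x ∈ ℚ_3 : v_3(x) ≥ 0} and ℤ_3^× = {x ∈ ℤ_3 : v_3(x) = 0}. Here v_3(108) = v_3(num) − v_3(den) = 3; compare against these criteria.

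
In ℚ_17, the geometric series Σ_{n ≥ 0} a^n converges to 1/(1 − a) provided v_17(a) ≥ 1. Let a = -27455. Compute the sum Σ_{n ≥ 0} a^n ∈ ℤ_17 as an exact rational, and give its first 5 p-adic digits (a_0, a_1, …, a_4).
Σ a^n = 1/(1 − a) = 1/27456;  first 5 digits = (1, 0, 7, 11, 14)

v_17(a) = 2 ≥ 1, so the series converges in ℤ_17 to 1/(1 − a) = 1/(1 − (-27455)) = 1/27456. Expand this rational in ℤ_17: compute digits iteratively via d_i = x_i mod 17, x_{i+1} = (x_i − d_i)/17. The first 5 digits are (1, 0, 7, 11, 14).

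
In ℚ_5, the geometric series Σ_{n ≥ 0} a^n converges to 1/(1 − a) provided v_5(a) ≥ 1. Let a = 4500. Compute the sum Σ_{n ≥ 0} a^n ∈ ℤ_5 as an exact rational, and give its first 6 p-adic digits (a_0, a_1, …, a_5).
Σ a^n = 1/(1 − a) = -1/4499;  first 6 digits = (1, 0, 0, 1, 2, 1)

v_5(a) = 3 ≥ 1, so the series converges in ℤ_5 to 1/(1 − a) = 1/(1 − 4500) = -1/4499. Expand this rational in ℤ_5: compute digits iteratively via d_i = x_i mod 5, x_{i+1} = (x_i − d_i)/5. The first 6 digits are (1, 0, 0, 1, 2, 1).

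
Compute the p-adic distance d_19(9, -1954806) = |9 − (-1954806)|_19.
d_19(9, -1954806) = 1/130321

Step 1 — x − y = 9 − (-1954806) = 1954815. Step 2 — v_19(1954815) = 4 (factor: 1954815 = (19^4 · 15); the sign does not affect v_p). Step 3 — |x − y|_19 = 19^{-4} = 1/130321.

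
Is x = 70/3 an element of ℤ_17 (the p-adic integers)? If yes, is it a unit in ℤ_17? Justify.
x ∈ ℤ_17^× (unit); v_17(x) = 0

ℤ_17 = {x ∈ ℚ_17 : v_17(x) ≥ 0} and ℤ_17^× = {x ∈ ℤ_17 : v_17(x) = 0}. Here v_17(70/3) = v_17(num) − v_17(den) = 0; compare against these criteria.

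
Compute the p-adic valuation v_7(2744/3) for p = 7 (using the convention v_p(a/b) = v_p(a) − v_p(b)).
v_7(2744/3) = 3

Factor powers of 7 from the numerator and denominator of the reduced fraction: 2744 = 7^3 · 8 and 3 = 7^0 · 3. Apply v_p(a/b) = v_p(a) − v_p(b): v_7(2744/3) = 3 − 0 = 3.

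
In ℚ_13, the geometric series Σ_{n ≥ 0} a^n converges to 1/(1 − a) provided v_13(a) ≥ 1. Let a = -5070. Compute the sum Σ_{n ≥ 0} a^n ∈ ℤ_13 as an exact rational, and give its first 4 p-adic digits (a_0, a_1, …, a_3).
Σ a^n = 1/(1 − a) = 1/5071;  first 4 digits = (1, 0, 9, 10)

v_13(a) = 2 ≥ 1, so the series converges in ℤ_13 to 1/(1 − a) = 1/(1 − (-5070)) = 1/5071. Expand this rational in ℤ_13: compute digits iteratively via d_i = x_i mod 13, x_{i+1} = (x_i − d_i)/13. The first 4 digits are (1, 0, 9, 10).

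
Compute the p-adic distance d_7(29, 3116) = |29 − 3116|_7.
d_7(29, 3116) = 1/343

Step 1 — x − y = 29 − 3116 = -3087. Step 2 — v_7(-3087) = 3 (factor: -3087 = −(7^3 · 9); the sign does not affect v_p). Step 3 — |x − y|_7 = 7^{-3} = 1/343.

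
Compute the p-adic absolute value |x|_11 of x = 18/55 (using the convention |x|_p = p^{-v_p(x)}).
|18/55|_11 = 11

Step 1 — compute v_11(x) by factoring powers of 11 out of the numerator and denominator: v_11(18/55) = -1. Step 2 — apply |x|_p = p^{-v_p(x)} = 11^{1} = 11.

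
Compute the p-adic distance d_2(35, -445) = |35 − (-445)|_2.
d_2(35, -445) = 1/32

Step 1 — x − y = 35 − (-445) = 480. Step 2 — v_2(480) = 5 (factor: 480 = (2^5 · 15); the sign does not affect v_p). Step 3 — |x − y|_2 = 2^{-5} = 1/32.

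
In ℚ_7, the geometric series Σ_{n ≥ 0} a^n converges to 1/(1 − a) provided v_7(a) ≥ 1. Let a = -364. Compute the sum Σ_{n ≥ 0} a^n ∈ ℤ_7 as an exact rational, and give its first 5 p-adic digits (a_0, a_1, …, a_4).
Σ a^n = 1/(1 − a) = 1/365;  first 5 digits = (1, 4, 1, 1, 6)

v_7(a) = 1 ≥ 1, so the series converges in ℤ_7 to 1/(1 − a) = 1/(1 − (-364)) = 1/365. Expand this rational in ℤ_7: compute digits iteratively via d_i = x_i mod 7, x_{i+1} = (x_i − d_i)/7. The first 5 digits are (1, 4, 1, 1, 6).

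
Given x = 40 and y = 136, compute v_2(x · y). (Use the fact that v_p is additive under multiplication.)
v_2(5440) = 6

v_p(x) = 3 (factor: 40 = 2^3 · 5); v_p(y) = 3 (factor: 136 = 2^3 · 17). Additivity: v_p(xy) = v_p(x) + v_p(y) = 3 + 3 = 6. (Direct check: xy = 5440 = 2^6 · (85).)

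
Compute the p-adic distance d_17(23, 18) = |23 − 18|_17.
d_17(23, 18) = 1

Step 1 — x − y = 23 − 18 = 5. Step 2 — v_17(5) = 0 (factor: 5 = (17^0 · 5); the sign does not affect v_p). Step 3 — |x − y|_17 = 17^{0} = 1.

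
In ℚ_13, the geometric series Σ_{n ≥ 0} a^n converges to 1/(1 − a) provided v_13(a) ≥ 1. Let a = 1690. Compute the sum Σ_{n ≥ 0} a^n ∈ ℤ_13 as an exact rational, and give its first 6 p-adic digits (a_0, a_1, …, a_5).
Σ a^n = 1/(1 − a) = -1/1689;  first 6 digits = (1, 0, 10, 0, 9, 7)

v_13(a) = 2 ≥ 1, so the series converges in ℤ_13 to 1/(1 − a) = 1/(1 − 1690) = -1/1689. Expand this rational in ℤ_13: compute digits iteratively via d_i = x_i mod 13, x_{i+1} = (x_i − d_i)/13. The first 6 digits are (1, 0, 10, 0, 9, 7).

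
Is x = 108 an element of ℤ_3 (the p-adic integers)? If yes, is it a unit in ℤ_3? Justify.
x ∈ ℤ_3 but not a unit; v_3(x) = 3 > 0

ℤ_3 = {x ∈ ℚ_3 : v_3(x) ≥ 0} and ℤ_3^× = {x ∈ ℤ_3 : v_3(x) = 0}. Here v_3(108) = v_3(num) − v_3(den) = 3; compare against these criteria.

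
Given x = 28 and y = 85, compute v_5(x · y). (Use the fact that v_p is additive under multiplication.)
v_5(2380) = 1

v_p(x) = 0 (factor: 28 = 5^0 · 28); v_p(y) = 1 (factor: 85 = 5^1 · 17). Additivity: v_p(xy) = v_p(x) + v_p(y) = 0 + 1 = 1. (Direct check: xy = 2380 = 5^1 · (476).)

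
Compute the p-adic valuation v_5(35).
v_5(35) = 1

v_5(n) is the largest exponent k such that 5^k divides n. Factor out: 35 = 5^1 · 7. (Sign doesn't affect v_p.) So v_5(35) = 1.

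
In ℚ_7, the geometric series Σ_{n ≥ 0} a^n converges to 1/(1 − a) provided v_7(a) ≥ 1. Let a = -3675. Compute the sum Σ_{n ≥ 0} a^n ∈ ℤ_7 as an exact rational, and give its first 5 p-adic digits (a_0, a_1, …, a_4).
Σ a^n = 1/(1 − a) = 1/3676;  first 5 digits = (1, 0, 2, 3, 2)

v_7(a) = 2 ≥ 1, so the series converges in ℤ_7 to 1/(1 − a) = 1/(1 − (-3675)) = 1/3676. Expand this rational in ℤ_7: compute digits iteratively via d_i = x_i mod 7, x_{i+1} = (x_i − d_i)/7. The first 5 digits are (1, 0, 2, 3, 2).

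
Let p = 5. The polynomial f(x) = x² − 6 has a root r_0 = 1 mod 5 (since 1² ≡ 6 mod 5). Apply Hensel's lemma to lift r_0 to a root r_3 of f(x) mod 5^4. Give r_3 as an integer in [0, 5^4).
r_3 = 516 (mod 625)

Hensel's recurrence: r_{i+1} = r_i − f(r_i)·(f′(r_i))^{-1} mod 5^{i+2}, with f′(x) = 2x. Iterate:
  r_0 = 1 (mod 5)
  r_1 = 16 (mod 25)
  r_2 = 16 (mod 125)
  r_3 = 516 (mod 625)
Final: r_3 = 516, and one checks f(r_3) ≡ 0 mod 5^4.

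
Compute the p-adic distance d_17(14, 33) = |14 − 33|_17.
d_17(14, 33) = 1

Step 1 — x − y = 14 − 33 = -19. Step 2 — v_17(-19) = 0 (factor: -19 = −(17^0 · 19); the sign does not affect v_p). Step 3 — |x − y|_17 = 17^{0} = 1.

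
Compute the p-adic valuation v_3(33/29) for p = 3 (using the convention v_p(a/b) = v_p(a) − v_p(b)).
v_3(33/29) = 1

Factor powers of 3 from the numerator and denominator of the reduced fraction: 33 = 3^1 · 11 and 29 = 3^0 · 29. Apply v_p(a/b) = v_p(a) − v_p(b): v_3(33/29) = 1 − 0 = 1.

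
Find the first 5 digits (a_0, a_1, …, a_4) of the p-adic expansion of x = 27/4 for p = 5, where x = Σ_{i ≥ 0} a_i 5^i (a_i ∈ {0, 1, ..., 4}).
(a_0, …, a_4) = (3, 2, 1, 1, 1)

v_5(27/4) = 0 (numerator and denominator both coprime to 5), so x ∈ ℤ_5^×. Compute digits iteratively via a_i = x_i mod 5, x_{i+1} = (x_i − a_i)/5, with x_0 = x:
  x_0 = 27/4;  a_0 = 3;  x_1 = (x_0 − 3)/5 = 3/4
  x_1 = 3/4;  a_1 = 2;  x_2 = (x_1 − 2)/5 = -1/4
  x_2 = -1/4;  a_2 = 1;  x_3 = (x_2 − 1)/5 = -1/4
  x_3 = -1/4;  a_3 = 1;  x_4 = (x_3 − 1)/5 = -1/4
  x_4 = -1/4;  a_4 = 1;  x_5 = (x_4 − 1)/5 = -1/4
Digits: (3, 2, 1, 1, 1).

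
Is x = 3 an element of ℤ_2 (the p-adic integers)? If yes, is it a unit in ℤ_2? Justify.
x ∈ ℤ_2^× (unit); v_2(x) = 0

ℤ_2 = {x ∈ ℚ_2 : v_2(x) ≥ 0} and ℤ_2^× = {x ∈ ℤ_2 : v_2(x) = 0}. Here v_2(3) = v_2(num) − v_2(den) = 0; compare against these criteria.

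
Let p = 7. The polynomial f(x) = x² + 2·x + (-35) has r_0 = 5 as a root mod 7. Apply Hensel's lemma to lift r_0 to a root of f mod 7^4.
r_3 = 5 (mod 2401)

Hensel: r_{i+1} = r_i − f(r_i)·(f′(r_i))^{-1} mod 7^{i+2}, f′(x) = 2x + 2. Iterate:
  r_0 = 5 (mod 7)
  r_1 = 5 (mod 49)
  r_2 = 5 (mod 343)
  r_3 = 5 (mod 2401)
Final: r = 5 satisfies f(r) ≡ 0 mod 7^4.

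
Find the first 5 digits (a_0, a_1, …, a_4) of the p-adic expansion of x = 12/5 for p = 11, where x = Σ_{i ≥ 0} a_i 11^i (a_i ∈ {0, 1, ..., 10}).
(a_0, …, a_4) = (9, 6, 6, 6, 6)

v_11(12/5) = 0 (numerator and denominator both coprime to 11), so x ∈ ℤ_11^×. Compute digits iteratively via a_i = x_i mod 11, x_{i+1} = (x_i − a_i)/11, with x_0 = x:
  x_0 = 12/5;  a_0 = 9;  x_1 = (x_0 − 9)/11 = -3/5
  x_1 = -3/5;  a_1 = 6;  x_2 = (x_1 − 6)/11 = -3/5
  x_2 = -3/5;  a_2 = 6;  x_3 = (x_2 − 6)/11 = -3/5
  x_3 = -3/5;  a_3 = 6;  x_4 = (x_3 − 6)/11 = -3/5
  x_4 = -3/5;  a_4 = 6;  x_5 = (x_4 − 6)/11 = -3/5
Digits: (9, 6, 6, 6, 6).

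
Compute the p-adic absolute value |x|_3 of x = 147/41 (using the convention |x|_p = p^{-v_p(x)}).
|147/41|_3 = 1/3

Step 1 — compute v_3(x) by factoring powers of 3 out of the numerator and denominator: v_3(147/41) = 1. Step 2 — apply |x|_p = p^{-v_p(x)} = 3^{-1} = 1/3.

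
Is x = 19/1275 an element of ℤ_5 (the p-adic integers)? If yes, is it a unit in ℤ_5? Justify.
x ∉ ℤ_5 (v_5(x) = -2 < 0)

ℤ_5 = {x ∈ ℚ_5 : v_5(x) ≥ 0} and ℤ_5^× = {x ∈ ℤ_5 : v_5(x) = 0}. Here v_5(19/1275) = v_5(num) − v_5(den) = -2; compare against these criteria.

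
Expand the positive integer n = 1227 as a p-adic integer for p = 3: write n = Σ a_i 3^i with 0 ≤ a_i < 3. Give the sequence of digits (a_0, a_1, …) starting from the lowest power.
(a_0, a_1, …) = (0, 1, 1, 0, 0, 2, 1)

Repeated division by 3 gives the digits low-to-high: 1227 = 1·3^1 + 1·3^2 + 2·3^5 + 1·3^6. Digit sequence: (0, 1, 1, 0, 0, 2, 1).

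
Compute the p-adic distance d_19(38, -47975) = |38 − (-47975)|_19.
d_19(38, -47975) = 1/6859

Step 1 — x − y = 38 − (-47975) = 48013. Step 2 — v_19(48013) = 3 (factor: 48013 = (19^3 · 7); the sign does not affect v_p). Step 3 — |x − y|_19 = 19^{-3} = 1/6859.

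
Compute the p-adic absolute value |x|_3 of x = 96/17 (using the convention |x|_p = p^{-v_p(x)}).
|96/17|_3 = 1/3

Step 1 — compute v_3(x) by factoring powers of 3 out of the numerator and denominator: v_3(96/17) = 1. Step 2 — apply |x|_p = p^{-v_p(x)} = 3^{-1} = 1/3.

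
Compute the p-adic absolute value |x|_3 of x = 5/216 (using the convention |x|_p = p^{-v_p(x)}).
|5/216|_3 = 27

Step 1 — compute v_3(x) by factoring powers of 3 out of the numerator and denominator: v_3(5/216) = -3. Step 2 — apply |x|_p = p^{-v_p(x)} = 3^{3} = 27.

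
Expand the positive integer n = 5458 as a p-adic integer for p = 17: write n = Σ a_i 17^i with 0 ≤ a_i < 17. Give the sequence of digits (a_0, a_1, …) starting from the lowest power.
(a_0, a_1, …) = (1, 15, 1, 1)

Repeated division by 17 gives the digits low-to-high: 5458 = 1 + 15·17^1 + 1·17^2 + 1·17^3. Digit sequence: (1, 15, 1, 1).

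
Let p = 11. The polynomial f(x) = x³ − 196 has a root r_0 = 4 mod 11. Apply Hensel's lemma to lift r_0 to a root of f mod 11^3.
r_2 = 400 (mod 1331)

Hensel: r_{i+1} = r_i − f(r_i)/f′(r_i) mod 11^{i+2}, where f′(x) = 3x². Iterate:
  r_0 = 4 (mod 11)
  r_1 = 37 (mod 121)
  r_2 = 400 (mod 1331)
Final: r = 400 with f(r) ≡ 0 mod 11^3.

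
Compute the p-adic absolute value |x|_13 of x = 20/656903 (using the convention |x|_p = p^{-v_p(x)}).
|20/656903|_13 = 28561

Step 1 — compute v_13(x) by factoring powers of 13 out of the numerator and denominator: v_13(20/656903) = -4. Step 2 — apply |x|_p = p^{-v_p(x)} = 13^{4} = 28561.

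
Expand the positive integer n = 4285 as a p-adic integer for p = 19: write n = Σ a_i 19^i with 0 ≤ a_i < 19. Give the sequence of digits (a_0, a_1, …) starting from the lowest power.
(a_0, a_1, …) = (10, 16, 11)

Repeated division by 19 gives the digits low-to-high: 4285 = 10 + 16·19^1 + 11·19^2. Digit sequence: (10, 16, 11).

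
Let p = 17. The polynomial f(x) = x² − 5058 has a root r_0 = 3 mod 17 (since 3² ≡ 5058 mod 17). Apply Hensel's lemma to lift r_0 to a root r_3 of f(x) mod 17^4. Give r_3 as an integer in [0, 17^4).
r_3 = 54165 (mod 83521)

Hensel's recurrence: r_{i+1} = r_i − f(r_i)·(f′(r_i))^{-1} mod 17^{i+2}, with f′(x) = 2x. Iterate:
  r_0 = 3 (mod 17)
  r_1 = 122 (mod 289)
  r_2 = 122 (mod 4913)
  r_3 = 54165 (mod 83521)
Final: r_3 = 54165, and one checks f(r_3) ≡ 0 mod 17^4.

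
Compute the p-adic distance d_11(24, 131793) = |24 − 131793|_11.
d_11(24, 131793) = 1/14641

Step 1 — x − y = 24 − 131793 = -131769. Step 2 — v_11(-131769) = 4 (factor: -131769 = −(11^4 · 9); the sign does not affect v_p). Step 3 — |x − y|_11 = 11^{-4} = 1/14641.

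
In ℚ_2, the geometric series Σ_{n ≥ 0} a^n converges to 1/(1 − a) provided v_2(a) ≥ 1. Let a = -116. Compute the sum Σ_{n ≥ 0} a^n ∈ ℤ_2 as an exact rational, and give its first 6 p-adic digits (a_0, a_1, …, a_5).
Σ a^n = 1/(1 − a) = 1/117;  first 6 digits = (1, 0, 1, 1, 1, 0)

v_2(a) = 2 ≥ 1, so the series converges in ℤ_2 to 1/(1 − a) = 1/(1 − (-116)) = 1/117. Expand this rational in ℤ_2: compute digits iteratively via d_i = x_i mod 2, x_{i+1} = (x_i − d_i)/2. The first 6 digits are (1, 0, 1, 1, 1, 0).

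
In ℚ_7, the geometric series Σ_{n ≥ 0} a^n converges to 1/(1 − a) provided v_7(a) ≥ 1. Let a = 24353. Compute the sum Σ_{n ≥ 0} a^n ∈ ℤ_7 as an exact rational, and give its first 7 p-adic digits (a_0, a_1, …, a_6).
Σ a^n = 1/(1 − a) = -1/24352;  first 7 digits = (1, 0, 0, 1, 3, 1, 1)

v_7(a) = 3 ≥ 1, so the series converges in ℤ_7 to 1/(1 − a) = 1/(1 − 24353) = -1/24352. Expand this rational in ℤ_7: compute digits iteratively via d_i = x_i mod 7, x_{i+1} = (x_i − d_i)/7. The first 7 digits are (1, 0, 0, 1, 3, 1, 1).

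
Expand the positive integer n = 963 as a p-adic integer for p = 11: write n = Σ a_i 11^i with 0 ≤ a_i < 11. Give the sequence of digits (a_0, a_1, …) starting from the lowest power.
(a_0, a_1, …) = (6, 10, 7)

Repeated division by 11 gives the digits low-to-high: 963 = 6 + 10·11^1 + 7·11^2. Digit sequence: (6, 10, 7).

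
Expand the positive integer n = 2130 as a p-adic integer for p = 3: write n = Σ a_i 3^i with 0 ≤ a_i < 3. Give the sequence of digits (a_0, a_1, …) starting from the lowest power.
(a_0, a_1, …) = (0, 2, 2, 0, 2, 2, 2)

Repeated division by 3 gives the digits low-to-high: 2130 = 2·3^1 + 2·3^2 + 2·3^4 + 2·3^5 + 2·3^6. Digit sequence: (0, 2, 2, 0, 2, 2, 2).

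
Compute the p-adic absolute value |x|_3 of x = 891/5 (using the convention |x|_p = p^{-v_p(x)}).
|891/5|_3 = 1/81

Step 1 — compute v_3(x) by factoring powers of 3 out of the numerator and denominator: v_3(891/5) = 4. Step 2 — apply |x|_p = p^{-v_p(x)} = 3^{-4} = 1/81.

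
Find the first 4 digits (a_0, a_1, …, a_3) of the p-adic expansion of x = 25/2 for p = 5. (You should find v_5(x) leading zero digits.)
(a_0, …, a_3) = (0, 0, 3, 2)

v_5(25/2) = 2, so a_0 = ... = a_1 = 0. Factor out: x = 5^2 · u with u = 1/2 a unit in ℤ_5. Expand u iteratively via a_{v+i} = u_i mod 5, u_{i+1} = (u_i − a_{v+i})/5:
  u_0 = 1/2;  a_2 = 3;  u_1 = (u_0 − 3)/5 = -1/2
  u_1 = -1/2;  a_3 = 2;  u_2 = (u_1 − 2)/5 = -1/2
Digits: (0, 0, 3, 2).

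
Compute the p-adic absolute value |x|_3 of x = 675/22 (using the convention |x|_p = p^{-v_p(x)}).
|675/22|_3 = 1/27

Step 1 — compute v_3(x) by factoring powers of 3 out of the numerator and denominator: v_3(675/22) = 3. Step 2 — apply |x|_p = p^{-v_p(x)} = 3^{-3} = 1/27.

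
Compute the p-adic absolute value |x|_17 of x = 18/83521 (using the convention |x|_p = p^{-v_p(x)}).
|18/83521|_17 = 83521

Step 1 — compute v_17(x) by factoring powers of 17 out of the numerator and denominator: v_17(18/83521) = -4. Step 2 — apply |x|_p = p^{-v_p(x)} = 17^{4} = 83521.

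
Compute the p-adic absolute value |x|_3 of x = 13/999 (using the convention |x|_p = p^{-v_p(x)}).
|13/999|_3 = 27

Step 1 — compute v_3(x) by factoring powers of 3 out of the numerator and denominator: v_3(13/999) = -3. Step 2 — apply |x|_p = p^{-v_p(x)} = 3^{3} = 27.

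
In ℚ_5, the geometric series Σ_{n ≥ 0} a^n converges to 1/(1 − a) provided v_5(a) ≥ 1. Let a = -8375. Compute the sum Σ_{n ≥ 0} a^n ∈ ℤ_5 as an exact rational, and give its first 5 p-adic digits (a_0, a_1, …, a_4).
Σ a^n = 1/(1 − a) = 1/8376;  first 5 digits = (1, 0, 0, 3, 1)

v_5(a) = 3 ≥ 1, so the series converges in ℤ_5 to 1/(1 − a) = 1/(1 − (-8375)) = 1/8376. Expand this rational in ℤ_5: compute digits iteratively via d_i = x_i mod 5, x_{i+1} = (x_i − d_i)/5. The first 5 digits are (1, 0, 0, 3, 1).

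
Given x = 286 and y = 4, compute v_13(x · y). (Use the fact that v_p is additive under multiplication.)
v_13(1144) = 1

v_p(x) = 1 (factor: 286 = 13^1 · 22); v_p(y) = 0 (factor: 4 = 13^0 · 4). Additivity: v_p(xy) = v_p(x) + v_p(y) = 1 + 0 = 1. (Direct check: xy = 1144 = 13^1 · (88).)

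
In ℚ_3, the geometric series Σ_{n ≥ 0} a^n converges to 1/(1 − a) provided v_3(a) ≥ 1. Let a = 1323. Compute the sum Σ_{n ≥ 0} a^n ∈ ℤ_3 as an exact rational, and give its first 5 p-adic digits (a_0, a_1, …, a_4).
Σ a^n = 1/(1 − a) = -1/1322;  first 5 digits = (1, 0, 0, 1, 1)

v_3(a) = 3 ≥ 1, so the series converges in ℤ_3 to 1/(1 − a) = 1/(1 − 1323) = -1/1322. Expand this rational in ℤ_3: compute digits iteratively via d_i = x_i mod 3, x_{i+1} = (x_i − d_i)/3. The first 5 digits are (1, 0, 0, 1, 1).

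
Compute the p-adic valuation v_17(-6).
v_17(-6) = 0

v_17(n) is the largest exponent k such that 17^k divides n. Factor out: -6 = -17^0 · 6. (Sign doesn't affect v_p.) So v_17(-6) = 0.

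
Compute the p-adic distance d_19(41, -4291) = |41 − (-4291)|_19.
d_19(41, -4291) = 1/361

Step 1 — x − y = 41 − (-4291) = 4332. Step 2 — v_19(4332) = 2 (factor: 4332 = (19^2 · 12); the sign does not affect v_p). Step 3 — |x − y|_19 = 19^{-2} = 1/361.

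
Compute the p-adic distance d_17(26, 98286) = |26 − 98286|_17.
d_17(26, 98286) = 1/4913

Step 1 — x − y = 26 − 98286 = -98260. Step 2 — v_17(-98260) = 3 (factor: -98260 = −(17^3 · 20); the sign does not affect v_p). Step 3 — |x − y|_17 = 17^{-3} = 1/4913.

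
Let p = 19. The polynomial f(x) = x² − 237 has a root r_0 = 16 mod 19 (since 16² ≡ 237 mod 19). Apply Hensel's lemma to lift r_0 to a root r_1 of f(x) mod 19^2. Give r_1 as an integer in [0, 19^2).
r_1 = 320 (mod 361)

Hensel's recurrence: r_{i+1} = r_i − f(r_i)·(f′(r_i))^{-1} mod 19^{i+2}, with f′(x) = 2x. Iterate:
  r_0 = 16 (mod 19)
  r_1 = 320 (mod 361)
Final: r_1 = 320, and one checks f(r_1) ≡ 0 mod 19^2.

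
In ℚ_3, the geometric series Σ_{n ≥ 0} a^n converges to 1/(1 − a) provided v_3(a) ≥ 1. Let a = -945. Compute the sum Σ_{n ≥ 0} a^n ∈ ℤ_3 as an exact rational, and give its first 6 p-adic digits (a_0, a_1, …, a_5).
Σ a^n = 1/(1 − a) = 1/946;  first 6 digits = (1, 0, 0, 1, 0, 2)

v_3(a) = 3 ≥ 1, so the series converges in ℤ_3 to 1/(1 − a) = 1/(1 − (-945)) = 1/946. Expand this rational in ℤ_3: compute digits iteratively via d_i = x_i mod 3, x_{i+1} = (x_i − d_i)/3. The first 6 digits are (1, 0, 0, 1, 0, 2).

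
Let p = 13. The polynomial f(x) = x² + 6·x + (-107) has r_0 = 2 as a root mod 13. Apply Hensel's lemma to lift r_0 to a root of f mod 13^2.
r_1 = 28 (mod 169)

Hensel: r_{i+1} = r_i − f(r_i)·(f′(r_i))^{-1} mod 13^{i+2}, f′(x) = 2x + 6. Iterate:
  r_0 = 2 (mod 13)
  r_1 = 28 (mod 169)
Final: r = 28 satisfies f(r) ≡ 0 mod 13^2.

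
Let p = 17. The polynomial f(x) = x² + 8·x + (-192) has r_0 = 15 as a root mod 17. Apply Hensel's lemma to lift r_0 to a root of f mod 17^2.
r_1 = 49 (mod 289)

Hensel: r_{i+1} = r_i − f(r_i)·(f′(r_i))^{-1} mod 17^{i+2}, f′(x) = 2x + 8. Iterate:
  r_0 = 15 (mod 17)
  r_1 = 49 (mod 289)
Final: r = 49 satisfies f(r) ≡ 0 mod 17^2.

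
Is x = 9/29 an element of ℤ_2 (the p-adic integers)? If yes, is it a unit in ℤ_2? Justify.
x ∈ ℤ_2^× (unit); v_2(x) = 0

ℤ_2 = {x ∈ ℚ_2 : v_2(x) ≥ 0} and ℤ_2^× = {x ∈ ℤ_2 : v_2(x) = 0}. Here v_2(9/29) = v_2(num) − v_2(den) = 0; compare against these criteria.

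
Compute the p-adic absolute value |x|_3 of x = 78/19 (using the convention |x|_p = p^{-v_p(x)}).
|78/19|_3 = 1/3

Step 1 — compute v_3(x) by factoring powers of 3 out of the numerator and denominator: v_3(78/19) = 1. Step 2 — apply |x|_p = p^{-v_p(x)} = 3^{-1} = 1/3.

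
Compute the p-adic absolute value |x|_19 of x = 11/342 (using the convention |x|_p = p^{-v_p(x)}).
|11/342|_19 = 19

Step 1 — compute v_19(x) by factoring powers of 19 out of the numerator and denominator: v_19(11/342) = -1. Step 2 — apply |x|_p = p^{-v_p(x)} = 19^{1} = 19.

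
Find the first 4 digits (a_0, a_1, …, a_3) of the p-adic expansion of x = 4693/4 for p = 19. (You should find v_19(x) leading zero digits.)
(a_0, …, a_3) = (0, 0, 8, 14)

v_19(4693/4) = 2, so a_0 = ... = a_1 = 0. Factor out: x = 19^2 · u with u = 13/4 a unit in ℤ_19. Expand u iteratively via a_{v+i} = u_i mod 19, u_{i+1} = (u_i − a_{v+i})/19:
  u_0 = 13/4;  a_2 = 8;  u_1 = (u_0 − 8)/19 = -1/4
  u_1 = -1/4;  a_3 = 14;  u_2 = (u_1 − 14)/19 = -3/4
Digits: (0, 0, 8, 14).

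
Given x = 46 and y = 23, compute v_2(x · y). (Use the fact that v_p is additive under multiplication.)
v_2(1058) = 1

v_p(x) = 1 (factor: 46 = 2^1 · 23); v_p(y) = 0 (factor: 23 = 2^0 · 23). Additivity: v_p(xy) = v_p(x) + v_p(y) = 1 + 0 = 1. (Direct check: xy = 1058 = 2^1 · (529).)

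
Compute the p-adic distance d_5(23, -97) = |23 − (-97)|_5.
d_5(23, -97) = 1/5

Step 1 — x − y = 23 − (-97) = 120. Step 2 — v_5(120) = 1 (factor: 120 = (5^1 · 24); the sign does not affect v_p). Step 3 — |x − y|_5 = 5^{-1} = 1/5.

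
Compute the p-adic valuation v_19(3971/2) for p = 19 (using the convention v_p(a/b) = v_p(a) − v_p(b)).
v_19(3971/2) = 2

Factor powers of 19 from the numerator and denominator of the reduced fraction: 3971 = 19^2 · 11 and 2 = 19^0 · 2. Apply v_p(a/b) = v_p(a) − v_p(b): v_19(3971/2) = 2 − 0 = 2.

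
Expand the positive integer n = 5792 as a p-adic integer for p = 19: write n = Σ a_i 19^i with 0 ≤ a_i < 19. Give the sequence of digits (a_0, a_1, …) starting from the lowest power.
(a_0, a_1, …) = (16, 0, 16)

Repeated division by 19 gives the digits low-to-high: 5792 = 16 + 16·19^2. Digit sequence: (16, 0, 16).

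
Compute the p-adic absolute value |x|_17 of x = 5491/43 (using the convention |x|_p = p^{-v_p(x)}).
|5491/43|_17 = 1/289

Step 1 — compute v_17(x) by factoring powers of 17 out of the numerator and denominator: v_17(5491/43) = 2. Step 2 — apply |x|_p = p^{-v_p(x)} = 17^{-2} = 1/289.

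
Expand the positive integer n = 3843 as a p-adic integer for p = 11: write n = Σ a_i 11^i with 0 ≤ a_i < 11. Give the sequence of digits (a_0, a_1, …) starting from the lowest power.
(a_0, a_1, …) = (4, 8, 9, 2)

Repeated division by 11 gives the digits low-to-high: 3843 = 4 + 8·11^1 + 9·11^2 + 2·11^3. Digit sequence: (4, 8, 9, 2).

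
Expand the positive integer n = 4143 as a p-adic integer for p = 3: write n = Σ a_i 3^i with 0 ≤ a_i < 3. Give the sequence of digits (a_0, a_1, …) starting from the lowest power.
(a_0, a_1, …) = (0, 1, 1, 0, 0, 2, 2, 1)

Repeated division by 3 gives the digits low-to-high: 4143 = 1·3^1 + 1·3^2 + 2·3^5 + 2·3^6 + 1·3^7. Digit sequence: (0, 1, 1, 0, 0, 2, 2, 1).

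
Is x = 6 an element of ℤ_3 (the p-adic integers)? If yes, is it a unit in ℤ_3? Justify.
x ∈ ℤ_3 but not a unit; v_3(x) = 1 > 0

ℤ_3 = {x ∈ ℚ_3 : v_3(x) ≥ 0} and ℤ_3^× = {x ∈ ℤ_3 : v_3(x) = 0}. Here v_3(6) = v_3(num) − v_3(den) = 1; compare against these criteria.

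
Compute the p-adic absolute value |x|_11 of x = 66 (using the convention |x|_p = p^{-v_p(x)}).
|66|_11 = 1/11

Step 1 — compute v_11(x) by factoring powers of 11 out of the numerator and denominator: v_11(66) = 1. Step 2 — apply |x|_p = p^{-v_p(x)} = 11^{-1} = 1/11.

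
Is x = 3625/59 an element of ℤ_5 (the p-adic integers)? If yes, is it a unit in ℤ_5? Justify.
x ∈ ℤ_5 but not a unit; v_5(x) = 3 > 0

ℤ_5 = {x ∈ ℚ_5 : v_5(x) ≥ 0} and ℤ_5^× = {x ∈ ℤ_5 : v_5(x) = 0}. Here v_5(3625/59) = v_5(num) − v_5(den) = 3; compare against these criteria.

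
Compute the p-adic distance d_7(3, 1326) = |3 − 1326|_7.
d_7(3, 1326) = 1/49

Step 1 — x − y = 3 − 1326 = -1323. Step 2 — v_7(-1323) = 2 (factor: -1323 = −(7^2 · 27); the sign does not affect v_p). Step 3 — |x − y|_7 = 7^{-2} = 1/49.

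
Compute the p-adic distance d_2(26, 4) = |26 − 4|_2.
d_2(26, 4) = 1/2

Step 1 — x − y = 26 − 4 = 22. Step 2 — v_2(22) = 1 (factor: 22 = (2^1 · 11); the sign does not affect v_p). Step 3 — |x − y|_2 = 2^{-1} = 1/2.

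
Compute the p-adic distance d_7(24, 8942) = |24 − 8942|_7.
d_7(24, 8942) = 1/343

Step 1 — x − y = 24 − 8942 = -8918. Step 2 — v_7(-8918) = 3 (factor: -8918 = −(7^3 · 26); the sign does not affect v_p). Step 3 — |x − y|_7 = 7^{-3} = 1/343.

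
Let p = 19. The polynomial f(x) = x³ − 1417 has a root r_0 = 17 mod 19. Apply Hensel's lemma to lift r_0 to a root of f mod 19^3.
r_2 = 3095 (mod 6859)

Hensel: r_{i+1} = r_i − f(r_i)/f′(r_i) mod 19^{i+2}, where f′(x) = 3x². Iterate:
  r_0 = 17 (mod 19)
  r_1 = 207 (mod 361)
  r_2 = 3095 (mod 6859)
Final: r = 3095 with f(r) ≡ 0 mod 19^3.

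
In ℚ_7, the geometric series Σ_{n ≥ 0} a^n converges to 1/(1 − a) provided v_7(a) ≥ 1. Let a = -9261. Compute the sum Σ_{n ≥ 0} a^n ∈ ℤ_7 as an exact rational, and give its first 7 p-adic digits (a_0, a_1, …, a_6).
Σ a^n = 1/(1 − a) = 1/9262;  first 7 digits = (1, 0, 0, 1, 3, 6, 0)

v_7(a) = 3 ≥ 1, so the series converges in ℤ_7 to 1/(1 − a) = 1/(1 − (-9261)) = 1/9262. Expand this rational in ℤ_7: compute digits iteratively via d_i = x_i mod 7, x_{i+1} = (x_i − d_i)/7. The first 7 digits are (1, 0, 0, 1, 3, 6, 0).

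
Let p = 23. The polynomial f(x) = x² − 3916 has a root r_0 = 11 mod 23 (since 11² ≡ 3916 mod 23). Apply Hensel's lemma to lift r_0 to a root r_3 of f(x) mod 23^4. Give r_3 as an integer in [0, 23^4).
r_3 = 136401 (mod 279841)

Hensel's recurrence: r_{i+1} = r_i − f(r_i)·(f′(r_i))^{-1} mod 23^{i+2}, with f′(x) = 2x. Iterate:
  r_0 = 11 (mod 23)
  r_1 = 448 (mod 529)
  r_2 = 2564 (mod 12167)
  r_3 = 136401 (mod 279841)
Final: r_3 = 136401, and one checks f(r_3) ≡ 0 mod 23^4.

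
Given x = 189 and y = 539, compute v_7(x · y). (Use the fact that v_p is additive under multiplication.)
v_7(101871) = 3

v_p(x) = 1 (factor: 189 = 7^1 · 27); v_p(y) = 2 (factor: 539 = 7^2 · 11). Additivity: v_p(xy) = v_p(x) + v_p(y) = 1 + 2 = 3. (Direct check: xy = 101871 = 7^3 · (297).)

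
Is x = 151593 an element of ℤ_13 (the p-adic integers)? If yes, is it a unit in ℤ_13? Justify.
x ∈ ℤ_13 but not a unit; v_13(x) = 3 > 0

ℤ_13 = {x ∈ ℚ_13 : v_13(x) ≥ 0} and ℤ_13^× = {x ∈ ℤ_13 : v_13(x) = 0}. Here v_13(151593) = v_13(num) − v_13(den) = 3; compare against these criteria.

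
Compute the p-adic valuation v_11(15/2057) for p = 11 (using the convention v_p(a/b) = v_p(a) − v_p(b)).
v_11(15/2057) = -2

Factor powers of 11 from the numerator and denominator of the reduced fraction: 15 = 11^0 · 15 and 2057 = 11^2 · 17. Apply v_p(a/b) = v_p(a) − v_p(b): v_11(15/2057) = 0 − 2 = -2.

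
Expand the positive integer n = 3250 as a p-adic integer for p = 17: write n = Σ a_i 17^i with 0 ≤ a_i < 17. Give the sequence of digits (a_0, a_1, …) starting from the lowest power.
(a_0, a_1, …) = (3, 4, 11)

Repeated division by 17 gives the digits low-to-high: 3250 = 3 + 4·17^1 + 11·17^2. Digit sequence: (3, 4, 11).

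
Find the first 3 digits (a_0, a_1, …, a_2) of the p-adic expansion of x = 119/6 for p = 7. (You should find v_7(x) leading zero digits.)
(a_0, …, a_2) = (0, 4, 1)

v_7(119/6) = 1, so a_0 = ... = a_0 = 0. Factor out: x = 7^1 · u with u = 17/6 a unit in ℤ_7. Expand u iteratively via a_{v+i} = u_i mod 7, u_{i+1} = (u_i − a_{v+i})/7:
  u_0 = 17/6;  a_1 = 4;  u_1 = (u_0 − 4)/7 = -1/6
  u_1 = -1/6;  a_2 = 1;  u_2 = (u_1 − 1)/7 = -1/6
Digits: (0, 4, 1).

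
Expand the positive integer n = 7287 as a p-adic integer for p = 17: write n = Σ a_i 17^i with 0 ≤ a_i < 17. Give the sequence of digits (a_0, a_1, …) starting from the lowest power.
(a_0, a_1, …) = (11, 3, 8, 1)

Repeated division by 17 gives the digits low-to-high: 7287 = 11 + 3·17^1 + 8·17^2 + 1·17^3. Digit sequence: (11, 3, 8, 1).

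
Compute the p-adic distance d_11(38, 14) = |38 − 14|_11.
d_11(38, 14) = 1

Step 1 — x − y = 38 − 14 = 24. Step 2 — v_11(24) = 0 (factor: 24 = (11^0 · 24); the sign does not affect v_p). Step 3 — |x − y|_11 = 11^{0} = 1.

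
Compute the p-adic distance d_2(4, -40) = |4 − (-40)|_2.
d_2(4, -40) = 1/4

Step 1 — x − y = 4 − (-40) = 44. Step 2 — v_2(44) = 2 (factor: 44 = (2^2 · 11); the sign does not affect v_p). Step 3 — |x − y|_2 = 2^{-2} = 1/4.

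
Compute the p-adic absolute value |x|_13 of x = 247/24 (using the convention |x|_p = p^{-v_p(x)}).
|247/24|_13 = 1/13

Step 1 — compute v_13(x) by factoring powers of 13 out of the numerator and denominator: v_13(247/24) = 1. Step 2 — apply |x|_p = p^{-v_p(x)} = 13^{-1} = 1/13.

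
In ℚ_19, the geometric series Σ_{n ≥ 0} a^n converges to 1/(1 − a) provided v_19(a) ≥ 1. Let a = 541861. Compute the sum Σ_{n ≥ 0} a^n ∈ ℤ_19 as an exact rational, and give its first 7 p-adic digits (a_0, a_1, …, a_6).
Σ a^n = 1/(1 − a) = -1/541860;  first 7 digits = (1, 0, 0, 3, 4, 0, 9)

v_19(a) = 3 ≥ 1, so the series converges in ℤ_19 to 1/(1 − a) = 1/(1 − 541861) = -1/541860. Expand this rational in ℤ_19: compute digits iteratively via d_i = x_i mod 19, x_{i+1} = (x_i − d_i)/19. The first 7 digits are (1, 0, 0, 3, 4, 0, 9).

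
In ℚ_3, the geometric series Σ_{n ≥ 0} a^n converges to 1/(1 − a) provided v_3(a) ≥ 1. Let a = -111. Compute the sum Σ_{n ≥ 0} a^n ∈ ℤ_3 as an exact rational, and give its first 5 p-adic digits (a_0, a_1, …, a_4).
Σ a^n = 1/(1 − a) = 1/112;  first 5 digits = (1, 2, 0, 1, 1)

v_3(a) = 1 ≥ 1, so the series converges in ℤ_3 to 1/(1 − a) = 1/(1 − (-111)) = 1/112. Expand this rational in ℤ_3: compute digits iteratively via d_i = x_i mod 3, x_{i+1} = (x_i − d_i)/3. The first 5 digits are (1, 2, 0, 1, 1).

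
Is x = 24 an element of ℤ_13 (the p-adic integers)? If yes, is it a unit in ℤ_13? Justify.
x ∈ ℤ_13^× (unit); v_13(x) = 0

ℤ_13 = {x ∈ ℚ_13 : v_13(x) ≥ 0} and ℤ_13^× = {x ∈ ℤ_13 : v_13(x) = 0}. Here v_13(24) = v_13(num) − v_13(den) = 0; compare against these criteria.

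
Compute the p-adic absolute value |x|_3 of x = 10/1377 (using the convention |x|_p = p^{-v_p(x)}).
|10/1377|_3 = 81

Step 1 — compute v_3(x) by factoring powers of 3 out of the numerator and denominator: v_3(10/1377) = -4. Step 2 — apply |x|_p = p^{-v_p(x)} = 3^{4} = 81.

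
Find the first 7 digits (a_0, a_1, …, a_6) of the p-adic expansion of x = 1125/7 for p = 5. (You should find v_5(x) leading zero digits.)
(a_0, …, a_6) = (0, 0, 0, 2, 2, 1, 4)

v_5(1125/7) = 3, so a_0 = ... = a_2 = 0. Factor out: x = 5^3 · u with u = 9/7 a unit in ℤ_5. Expand u iteratively via a_{v+i} = u_i mod 5, u_{i+1} = (u_i − a_{v+i})/5:
  u_0 = 9/7;  a_3 = 2;  u_1 = (u_0 − 2)/5 = -1/7
  u_1 = -1/7;  a_4 = 2;  u_2 = (u_1 − 2)/5 = -3/7
  u_2 = -3/7;  a_5 = 1;  u_3 = (u_2 − 1)/5 = -2/7
  u_3 = -2/7;  a_6 = 4;  u_4 = (u_3 − 4)/5 = -6/7
Digits: (0, 0, 0, 2, 2, 1, 4).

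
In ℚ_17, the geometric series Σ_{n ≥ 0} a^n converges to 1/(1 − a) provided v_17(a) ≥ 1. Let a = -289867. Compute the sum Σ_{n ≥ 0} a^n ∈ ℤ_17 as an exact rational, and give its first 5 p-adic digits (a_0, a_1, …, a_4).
Σ a^n = 1/(1 − a) = 1/289868;  first 5 digits = (1, 0, 0, 9, 13)

v_17(a) = 3 ≥ 1, so the series converges in ℤ_17 to 1/(1 − a) = 1/(1 − (-289867)) = 1/289868. Expand this rational in ℤ_17: compute digits iteratively via d_i = x_i mod 17, x_{i+1} = (x_i − d_i)/17. The first 5 digits are (1, 0, 0, 9, 13).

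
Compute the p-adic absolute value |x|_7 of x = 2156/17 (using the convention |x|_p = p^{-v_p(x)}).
|2156/17|_7 = 1/49

Step 1 — compute v_7(x) by factoring powers of 7 out of the numerator and denominator: v_7(2156/17) = 2. Step 2 — apply |x|_p = p^{-v_p(x)} = 7^{-2} = 1/49.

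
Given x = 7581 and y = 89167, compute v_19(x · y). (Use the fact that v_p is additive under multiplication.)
v_19(675975027) = 5

v_p(x) = 2 (factor: 7581 = 19^2 · 21); v_p(y) = 3 (factor: 89167 = 19^3 · 13). Additivity: v_p(xy) = v_p(x) + v_p(y) = 2 + 3 = 5. (Direct check: xy = 675975027 = 19^5 · (273).)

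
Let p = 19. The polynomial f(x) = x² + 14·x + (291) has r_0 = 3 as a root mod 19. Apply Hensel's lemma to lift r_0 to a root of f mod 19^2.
r_1 = 22 (mod 361)

Hensel: r_{i+1} = r_i − f(r_i)·(f′(r_i))^{-1} mod 19^{i+2}, f′(x) = 2x + 14. Iterate:
  r_0 = 3 (mod 19)
  r_1 = 22 (mod 361)
Final: r = 22 satisfies f(r) ≡ 0 mod 19^2.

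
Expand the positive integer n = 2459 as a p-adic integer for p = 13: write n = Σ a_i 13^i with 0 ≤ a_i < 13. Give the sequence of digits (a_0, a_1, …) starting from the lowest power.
(a_0, a_1, …) = (2, 7, 1, 1)

Repeated division by 13 gives the digits low-to-high: 2459 = 2 + 7·13^1 + 1·13^2 + 1·13^3. Digit sequence: (2, 7, 1, 1).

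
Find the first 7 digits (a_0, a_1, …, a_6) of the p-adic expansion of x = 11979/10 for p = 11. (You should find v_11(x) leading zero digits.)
(a_0, …, a_6) = (0, 0, 0, 2, 1, 1, 1)

v_11(11979/10) = 3, so a_0 = ... = a_2 = 0. Factor out: x = 11^3 · u with u = 9/10 a unit in ℤ_11. Expand u iteratively via a_{v+i} = u_i mod 11, u_{i+1} = (u_i − a_{v+i})/11:
  u_0 = 9/10;  a_3 = 2;  u_1 = (u_0 − 2)/11 = -1/10
  u_1 = -1/10;  a_4 = 1;  u_2 = (u_1 − 1)/11 = -1/10
  u_2 = -1/10;  a_5 = 1;  u_3 = (u_2 − 1)/11 = -1/10
  u_3 = -1/10;  a_6 = 1;  u_4 = (u_3 − 1)/11 = -1/10
Digits: (0, 0, 0, 2, 1, 1, 1).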